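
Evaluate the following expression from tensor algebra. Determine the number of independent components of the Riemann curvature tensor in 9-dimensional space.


The Riemann tensor in d dimensions has d^2(d^2 - 1)/12 independent components.
d = 9, so d^2 = 81
d^2 - 1 = 80
d^2(d^2 - 1) = 81 * 80 = 6480
Divide by 12: 6480 / 12 = 540

540


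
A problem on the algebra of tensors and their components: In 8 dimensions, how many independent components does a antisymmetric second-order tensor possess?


A antisymmetric rank-2 tensor in d dimensions has d(d-1)/2 independent components.
d = 8
d(d-1)/2 = 8 * 7 / 2 = 56 / 2 = 28

28


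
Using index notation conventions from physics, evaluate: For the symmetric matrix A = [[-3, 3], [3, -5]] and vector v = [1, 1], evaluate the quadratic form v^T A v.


First compute Av:
(Av)_1 = -3*1 + 3*1 = 0
(Av)_2 = 3*1 + -5*1 = -2
Av = [0, -2]
Then v^T (Av) = 1*0 + 1*-2
= 0 + -2 = -2

-2


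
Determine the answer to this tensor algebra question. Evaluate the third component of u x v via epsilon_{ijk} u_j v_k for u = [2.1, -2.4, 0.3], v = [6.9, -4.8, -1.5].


(u x v)_3 = sum_{j,k} epsilon_{3jk} u_j v_k. Only permutations of (1,2,3) contribute; the two non-zero terms are:
eps_{312} u_1 v_2 = 1 * 2.1 * -4.8 = -10.08
eps_{321} u_2 v_1 = -1 * -2.4 * 6.9 = 16.56
(u x v)_3 = 6.48

6.48


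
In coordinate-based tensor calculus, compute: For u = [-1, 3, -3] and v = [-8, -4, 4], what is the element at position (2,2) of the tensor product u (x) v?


The outer product entry T_{ij} = u_i * v_j.
We need i=2, j=2.
u_2 = 3, v_2 = -4
T_{2,2} = 3 * -4 = -12

-12


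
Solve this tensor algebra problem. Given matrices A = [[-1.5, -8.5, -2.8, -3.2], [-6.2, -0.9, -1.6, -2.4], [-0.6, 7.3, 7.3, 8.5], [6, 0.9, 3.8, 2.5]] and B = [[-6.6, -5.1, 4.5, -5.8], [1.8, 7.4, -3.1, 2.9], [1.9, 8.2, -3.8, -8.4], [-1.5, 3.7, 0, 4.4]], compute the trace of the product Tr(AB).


Tr(AB) = sum_i (AB)_{ii} where (AB)_{ii} = sum_k A_{ik} B_{ki}.
(AB)_{11} = -1.5*-6.6 + -8.5*1.8 + -2.8*1.9 + -3.2*-1.5 = -5.92
(AB)_{22} = -6.2*-5.1 + -0.9*7.4 + -1.6*8.2 + -2.4*3.7 = 2.96
(AB)_{33} = -0.6*4.5 + 7.3*-3.1 + 7.3*-3.8 + 8.5*0 = -53.07
(AB)_{44} = 6*-5.8 + 0.9*2.9 + 3.8*-8.4 + 2.5*4.4 = -53.11
Tr(AB) = -5.92 + 2.96 + -53.07 + -53.11 = -109.14

-109.14


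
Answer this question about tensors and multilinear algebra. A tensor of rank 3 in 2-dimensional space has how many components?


The number of components of a rank-r tensor in d dimensions is d^r.
Here d = 2 and r = 3.
2^3 = 8

8


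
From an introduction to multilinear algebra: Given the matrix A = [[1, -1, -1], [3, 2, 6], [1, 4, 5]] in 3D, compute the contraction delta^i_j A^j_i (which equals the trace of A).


The contraction (trace) of a rank-2 tensor is the sum of its diagonal elements.
Diagonal entries: A[1,1] = 1, A[2,2] = 2, A[3,3] = 5
Tr(A) = 1 + 2 + 5 = 8

8


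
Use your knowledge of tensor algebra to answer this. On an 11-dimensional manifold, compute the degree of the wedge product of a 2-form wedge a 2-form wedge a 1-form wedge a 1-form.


The degree of a wedge product is the sum of the degrees of the individual forms.
Degrees: 2, 2, 1, 1
Total degree = 2 + 2 + 1 + 1 = 6

6


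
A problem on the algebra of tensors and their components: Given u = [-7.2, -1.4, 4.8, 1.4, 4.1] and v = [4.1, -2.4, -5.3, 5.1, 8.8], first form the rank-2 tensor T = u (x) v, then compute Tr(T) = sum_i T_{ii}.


The outer product gives T_{ij} = u_i v_j.
The trace (contraction) is Tr(T) = sum_i T_{ii} = sum_i u_i v_i.
Diagonal entries:
T_{11} = u_1 * v_1 = -7.2 * 4.1 = -29.52
T_{22} = u_2 * v_2 = -1.4 * -2.4 = 3.36
T_{33} = u_3 * v_3 = 4.8 * -5.3 = -25.44
T_{44} = u_4 * v_4 = 1.4 * 5.1 = 7.14
T_{55} = u_5 * v_5 = 4.1 * 8.8 = 36.08
Tr(T) = -29.52 + 3.36 + -25.44 + 7.14 + 36.08 = -8.38

-8.38


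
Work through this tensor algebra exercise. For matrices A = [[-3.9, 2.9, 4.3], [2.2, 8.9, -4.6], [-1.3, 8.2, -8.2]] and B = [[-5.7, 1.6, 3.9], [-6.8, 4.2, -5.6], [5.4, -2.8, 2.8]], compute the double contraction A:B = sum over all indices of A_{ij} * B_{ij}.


A:B = sum over all i,j of A_{ij} * B_{ij}.
Row 1: -3.9*-5.7=22.23, 2.9*1.6=4.64, 4.3*3.9=16.77 => row sum = 43.64
Row 2: 2.2*-6.8=-14.96, 8.9*4.2=37.38, -4.6*-5.6=25.76 => row sum = 48.18
Row 3: -1.3*5.4=-7.02, 8.2*-2.8=-22.96, -8.2*2.8=-22.96 => row sum = -52.94
Total = 43.64 + 48.18 + -52.94 = 38.88

38.88


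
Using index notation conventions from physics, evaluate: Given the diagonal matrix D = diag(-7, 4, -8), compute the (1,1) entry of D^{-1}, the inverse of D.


For a diagonal matrix, the inverse has entries (D^{-1})_{ii} = 1/d_{ii}.
The diagonal entries are: d_{11} = -7, d_{22} = 4, d_{33} = -8
We need (D^{-1})_{11} = 1/d_{11} = 1/-7 = -1/7

-1/7


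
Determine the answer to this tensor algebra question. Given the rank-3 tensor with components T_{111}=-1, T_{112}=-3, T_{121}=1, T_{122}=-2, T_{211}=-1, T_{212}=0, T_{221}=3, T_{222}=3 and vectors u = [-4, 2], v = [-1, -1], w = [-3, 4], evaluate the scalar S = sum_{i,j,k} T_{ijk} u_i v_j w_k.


S = sum over i,j,k of T_{ijk} u_i v_j w_k. Expanding all 8 terms:
T_{111}*u_1*v_1*w_1 = -1*-4*-1*-3 = 12  (running total: 12)
T_{112}*u_1*v_1*w_2 = -3*-4*-1*4 = -48  (running total: -36)
T_{121}*u_1*v_2*w_1 = 1*-4*-1*-3 = -12  (running total: -48)
T_{122}*u_1*v_2*w_2 = -2*-4*-1*4 = -32  (running total: -80)
T_{211}*u_2*v_1*w_1 = -1*2*-1*-3 = -6  (running total: -86)
T_{212}*u_2*v_1*w_2 = 0*2*-1*4 = 0  (running total: -86)
T_{221}*u_2*v_2*w_1 = 3*2*-1*-3 = 18  (running total: -68)
T_{222}*u_2*v_2*w_2 = 3*2*-1*4 = -24  (running total: -92)
S = -92

-92


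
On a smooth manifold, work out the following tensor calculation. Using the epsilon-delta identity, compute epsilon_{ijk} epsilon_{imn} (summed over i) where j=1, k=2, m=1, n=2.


Using the identity: epsilon_{ijk} epsilon_{imn} = delta_{jm} delta_{kn} - delta_{jn} delta_{km}.
delta_{11} = 1
delta_{22} = 1
delta_{12} = 0
delta_{21} = 0
Result = 1 * 1 - 0 * 0 = 1 - 0 = 1

1


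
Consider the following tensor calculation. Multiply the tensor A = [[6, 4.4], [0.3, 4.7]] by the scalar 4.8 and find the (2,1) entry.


Scalar multiplication: (cA)_{ij} = c * A_{ij}.
c = 4.8
A_{21} = 0.3
(cA)_{21} = 4.8 * 0.3 = 1.44

1.44


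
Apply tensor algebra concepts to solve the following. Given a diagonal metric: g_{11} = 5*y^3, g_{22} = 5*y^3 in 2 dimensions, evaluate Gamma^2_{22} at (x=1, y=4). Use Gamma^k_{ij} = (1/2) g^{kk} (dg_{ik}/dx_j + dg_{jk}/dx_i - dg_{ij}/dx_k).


For a diagonal metric, Gamma^k_{ij} = (1/2) g^{kk} (dg_{ik}/dx_j + dg_{jk}/dx_i - dg_{ij}/dx_k).
The metric is diagonal, so g_{ab} = 0 for a != b.
At the given point: g_{11} = 320, g_{22} = 320
g^{22} = 1/320
dg_{22}/dx_2 = dg_{22}/dx_2 = 240
dg_{22}/dx_2 = dg_{22}/dx_2 = 240
dg_{22}/dx_2 = dg_{22}/dx_2 = 240
Numerator = 240 + 240 - 240 = 240
Gamma^2_{22} = 240 / (2 * 320) = 3/8

3/8


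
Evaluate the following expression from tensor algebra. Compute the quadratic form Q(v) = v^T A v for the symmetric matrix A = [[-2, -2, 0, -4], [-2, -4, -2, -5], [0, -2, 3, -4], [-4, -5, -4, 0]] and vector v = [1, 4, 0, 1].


First compute Av:
(Av)_1 = -2*1 + -2*4 + 0*0 + -4*1 = -14
(Av)_2 = -2*1 + -4*4 + -2*0 + -5*1 = -23
(Av)_3 = 0*1 + -2*4 + 3*0 + -4*1 = -12
(Av)_4 = -4*1 + -5*4 + -4*0 + 0*1 = -24
Av = [-14, -23, -12, -24]
Then v^T (Av) = 1*-14 + 4*-23 + 0*-12 + 1*-24
= -14 + -92 + 0 + -24 = -130

-130


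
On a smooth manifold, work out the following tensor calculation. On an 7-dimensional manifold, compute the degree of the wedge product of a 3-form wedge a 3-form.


The degree of a wedge product is the sum of the degrees of the individual forms.
Degrees: 3, 3
Total degree = 3 + 3 = 6

6


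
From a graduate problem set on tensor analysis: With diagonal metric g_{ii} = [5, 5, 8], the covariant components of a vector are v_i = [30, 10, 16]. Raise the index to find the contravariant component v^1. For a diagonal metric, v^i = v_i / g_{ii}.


To raise an index with a diagonal metric: v^i = v_i / g_{ii}.
For index 1: v_1 = 30, g_{11} = 5
v^1 = 30 / 5 = 6

6


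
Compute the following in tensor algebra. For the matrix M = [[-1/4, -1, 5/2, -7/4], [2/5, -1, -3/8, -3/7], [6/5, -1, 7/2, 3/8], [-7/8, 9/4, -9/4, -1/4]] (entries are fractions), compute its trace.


The trace is the sum of diagonal entries.
Diagonal: M[1,1] = -1/4, M[2,2] = -1, M[3,3] = 7/2, M[4,4] = -1/4
Tr(M) = -1/4 + -1 + 7/2 + -1/4
Computing step by step:
After adding M[1,1]: -1/4
After adding M[2,2]: -5/4
After adding M[3,3]: 9/4
After adding M[4,4]: 2
Tr(M) = 2

2


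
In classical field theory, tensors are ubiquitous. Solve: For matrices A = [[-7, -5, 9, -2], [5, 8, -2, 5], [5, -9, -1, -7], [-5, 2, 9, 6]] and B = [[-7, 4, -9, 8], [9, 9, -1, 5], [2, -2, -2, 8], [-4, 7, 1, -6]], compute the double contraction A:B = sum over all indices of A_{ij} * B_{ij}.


A:B = sum over all i,j of A_{ij} * B_{ij}.
Row 1: -7*-7=49, -5*4=-20, 9*-9=-81, -2*8=-16 => row sum = -68
Row 2: 5*9=45, 8*9=72, -2*-1=2, 5*5=25 => row sum = 144
Row 3: 5*2=10, -9*-2=18, -1*-2=2, -7*8=-56 => row sum = -26
Row 4: -5*-4=20, 2*7=14, 9*1=9, 6*-6=-36 => row sum = 7
Total = -68 + 144 + -26 + 7 = 57

57


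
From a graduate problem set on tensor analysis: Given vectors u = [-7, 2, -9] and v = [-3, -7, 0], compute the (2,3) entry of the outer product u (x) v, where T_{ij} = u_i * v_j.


The outer product entry T_{ij} = u_i * v_j.
We need i=2, j=3.
u_2 = 2, v_3 = 0
T_{2,3} = 2 * 0 = 0

0


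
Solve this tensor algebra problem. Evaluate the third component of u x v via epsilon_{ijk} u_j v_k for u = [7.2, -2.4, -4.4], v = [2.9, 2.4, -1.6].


(u x v)_3 = sum_{j,k} epsilon_{3jk} u_j v_k. Only permutations of (1,2,3) contribute; the two non-zero terms are:
eps_{312} u_1 v_2 = 1 * 7.2 * 2.4 = 17.28
eps_{321} u_2 v_1 = -1 * -2.4 * 2.9 = 6.96
(u x v)_3 = 24.24

24.24


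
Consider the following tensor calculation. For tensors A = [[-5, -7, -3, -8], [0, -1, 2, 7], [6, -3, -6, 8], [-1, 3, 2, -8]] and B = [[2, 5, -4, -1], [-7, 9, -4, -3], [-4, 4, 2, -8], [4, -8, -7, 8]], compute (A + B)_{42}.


Tensor addition is component-wise: (A + B)_{ij} = A_{ij} + B_{ij}.
A_{42} = 3
B_{42} = -8
(A + B)_{42} = 3 + -8 = -5

-5


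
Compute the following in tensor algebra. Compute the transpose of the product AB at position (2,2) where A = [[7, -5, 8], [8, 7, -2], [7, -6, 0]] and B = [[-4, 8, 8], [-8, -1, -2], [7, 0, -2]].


(AB)^T_{ij} = (AB)_{ji} = sum_k A_{jk} B_{ki}.
For i=2, j=2 we need (AB)_{22}:
A_{21} * B_{12} = 8 * 8 = 64
A_{22} * B_{22} = 7 * -1 = -7
A_{23} * B_{32} = -2 * 0 = 0
Sum = 64 + -7 + 0 = 57

57


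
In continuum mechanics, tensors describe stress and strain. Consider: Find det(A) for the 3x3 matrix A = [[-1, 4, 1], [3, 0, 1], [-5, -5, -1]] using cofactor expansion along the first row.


Expanding along the first row, det(A) = a11*M_11 - a12*M_12 + a13*M_13, where M_1j is the (1,j) minor.
Minor M_11 = 0*-1 - 1*-5 = 5
Minor M_12 = 3*-1 - 1*-5 = 2
Minor M_13 = 3*-5 - 0*-5 = -15
det = -1*(5) - 4*(2) + 1*(-15)
    = -5 - 8 + -15
    = -28

-28


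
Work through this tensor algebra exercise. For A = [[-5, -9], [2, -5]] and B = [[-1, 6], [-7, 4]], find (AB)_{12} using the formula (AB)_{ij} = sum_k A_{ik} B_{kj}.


(AB)_{ij} = sum_k A_{ik} B_{kj}.
For i=1, j=2:
A_{11} * B_{12} = -5 * 6 = -30
A_{12} * B_{22} = -9 * 4 = -36
Sum = -30 + -36 = -66

-66


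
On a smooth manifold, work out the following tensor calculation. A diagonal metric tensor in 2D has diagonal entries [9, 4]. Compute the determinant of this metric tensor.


For a diagonal metric, the determinant is the product of diagonal entries.
Diagonal entries: 9, 4
det(g) = 9 * 4 = 36

36


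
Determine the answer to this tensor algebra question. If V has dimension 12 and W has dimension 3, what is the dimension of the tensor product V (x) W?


The dimension of a tensor product is the product of dimensions.
dim(V) = 12, dim(W) = 3
dim(V (x) W) = 12 * 3 = 36

36


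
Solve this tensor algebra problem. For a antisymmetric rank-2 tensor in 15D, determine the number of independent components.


A antisymmetric rank-2 tensor in d dimensions has d(d-1)/2 independent components.
d = 15
d(d-1)/2 = 15 * 14 / 2 = 210 / 2 = 105

105


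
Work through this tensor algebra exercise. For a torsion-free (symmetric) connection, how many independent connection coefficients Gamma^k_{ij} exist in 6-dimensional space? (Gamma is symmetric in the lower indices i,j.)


Christoffel symbols Gamma^k_{ij} are symmetric in i,j, so there are d * d(d+1)/2 independent symbols.
d = 6
d(d+1)/2 = 6 * 7 / 2 = 21
Total = 6 * 21 = 126

126


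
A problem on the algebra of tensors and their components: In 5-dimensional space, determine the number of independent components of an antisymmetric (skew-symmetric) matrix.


An antisymmetric rank-2 tensor satisfies A_{ij} = -A_{ji}, so diagonal entries are zero.
The independent components are the upper-triangular entries: C(n, 2) = n(n-1)/2.
n = 5
C(5, 2) = 5 * 4 / 2 = 20 / 2 = 10

10


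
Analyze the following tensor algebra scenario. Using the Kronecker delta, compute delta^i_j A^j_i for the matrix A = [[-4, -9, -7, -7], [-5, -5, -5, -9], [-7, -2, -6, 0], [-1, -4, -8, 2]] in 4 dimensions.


The contraction (trace) of a rank-2 tensor is the sum of its diagonal elements.
Diagonal entries: A[1,1] = -4, A[2,2] = -5, A[3,3] = -6, A[4,4] = 2
Tr(A) = -4 + -5 + -6 + 2 = -13

-13


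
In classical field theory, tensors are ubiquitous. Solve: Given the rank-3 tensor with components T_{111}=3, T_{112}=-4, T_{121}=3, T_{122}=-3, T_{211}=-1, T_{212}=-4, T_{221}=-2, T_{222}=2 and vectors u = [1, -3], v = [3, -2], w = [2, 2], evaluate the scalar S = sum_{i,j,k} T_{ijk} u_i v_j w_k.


S = sum over i,j,k of T_{ijk} u_i v_j w_k. Expanding all 8 terms:
T_{111}*u_1*v_1*w_1 = 3*1*3*2 = 18  (running total: 18)
T_{112}*u_1*v_1*w_2 = -4*1*3*2 = -24  (running total: -6)
T_{121}*u_1*v_2*w_1 = 3*1*-2*2 = -12  (running total: -18)
T_{122}*u_1*v_2*w_2 = -3*1*-2*2 = 12  (running total: -6)
T_{211}*u_2*v_1*w_1 = -1*-3*3*2 = 18  (running total: 12)
T_{212}*u_2*v_1*w_2 = -4*-3*3*2 = 72  (running total: 84)
T_{221}*u_2*v_2*w_1 = -2*-3*-2*2 = -24  (running total: 60)
T_{222}*u_2*v_2*w_2 = 2*-3*-2*2 = 24  (running total: 84)
S = 84

84


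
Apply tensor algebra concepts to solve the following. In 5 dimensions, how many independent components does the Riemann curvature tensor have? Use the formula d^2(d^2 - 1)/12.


The Riemann tensor in d dimensions has d^2(d^2 - 1)/12 independent components.
d = 5, so d^2 = 25
d^2 - 1 = 24
d^2(d^2 - 1) = 25 * 24 = 600
Divide by 12: 600 / 12 = 50

50


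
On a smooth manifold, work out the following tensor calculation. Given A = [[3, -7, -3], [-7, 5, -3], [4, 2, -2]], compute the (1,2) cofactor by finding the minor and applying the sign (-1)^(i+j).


To find cofactor C_{12}, delete row 1 and column 2.
The resulting 2x2 submatrix is: [[-7, -3], [4, -2]]
Minor M_{12} = -7*-2 - -3*4
  = 14 - -12 = 26
Sign = (-1)^(1+2) = (-1)^3 = -1
Cofactor C_{12} = -1 * 26 = -26

-26


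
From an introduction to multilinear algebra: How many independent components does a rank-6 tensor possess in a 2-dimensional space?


The number of components of a rank-r tensor in d dimensions is d^r.
Here d = 2 and r = 6.
2^6 = 64

64


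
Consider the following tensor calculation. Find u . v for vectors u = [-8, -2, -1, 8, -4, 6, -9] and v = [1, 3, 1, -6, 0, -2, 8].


The inner product u . v = sum of u_i * v_i.
Term-by-term: -8 * 1, -2 * 3, -1 * 1, 8 * -6, -4 * 0, 6 * -2, -9 * 8
Products: -8, -6, -1, -48, 0, -12, -72
Sum = -8 + -6 + -1 + -48 + 0 + -12 + -72 = -147

-147


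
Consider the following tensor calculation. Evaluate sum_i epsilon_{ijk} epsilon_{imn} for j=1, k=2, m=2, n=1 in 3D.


Using the identity: epsilon_{ijk} epsilon_{imn} = delta_{jm} delta_{kn} - delta_{jn} delta_{km}.
delta_{12} = 0
delta_{21} = 0
delta_{11} = 1
delta_{22} = 1
Result = 0 * 0 - 1 * 1 = 0 - 1 = -1

-1


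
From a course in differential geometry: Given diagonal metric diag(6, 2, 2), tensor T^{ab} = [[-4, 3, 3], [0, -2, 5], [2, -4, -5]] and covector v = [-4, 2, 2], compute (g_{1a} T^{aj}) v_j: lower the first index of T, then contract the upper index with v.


Step 1: lower the first index. For a diagonal metric, g_{ia} T^{aj} = g_{ii} T^{ij} (no sum on i).
g_{11} = 6
S_1{}^1 = 6 * T^{11} = 6 * -4 = -24
S_1{}^2 = 6 * T^{12} = 6 * 3 = 18
S_1{}^3 = 6 * T^{13} = 6 * 3 = 18
Step 2: contract S_1{}^j with v_j.
S_1{}^1 * v_1 = -24 * -4 = 96
S_1{}^2 * v_2 = 18 * 2 = 36
S_1{}^3 * v_3 = 18 * 2 = 36
Result = 96 + 36 + 36 = 168

168


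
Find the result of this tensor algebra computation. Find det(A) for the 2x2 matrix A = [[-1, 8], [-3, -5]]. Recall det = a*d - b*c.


For a 2x2 matrix [[a, b], [c, d]], det = a*d - b*c.
a = -1, b = 8, c = -3, d = -5
a*d = -1 * -5 = 5
b*c = 8 * -3 = -24
det = 5 - -24 = 29

29


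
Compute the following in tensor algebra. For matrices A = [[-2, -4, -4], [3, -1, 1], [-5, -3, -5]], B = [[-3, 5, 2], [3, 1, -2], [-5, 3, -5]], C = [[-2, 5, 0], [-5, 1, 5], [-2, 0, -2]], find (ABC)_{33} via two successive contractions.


(ABC)_{33} = sum_m (AB)_{3m} C_{m3}. First compute row 3 of AB.
(AB)_{31} = -5*-3 + -3*3 + -5*-5 = 31
(AB)_{32} = -5*5 + -3*1 + -5*3 = -43
(AB)_{33} = -5*2 + -3*-2 + -5*-5 = 21
Now contract with column 3 of C:
(AB)_{31} * C_{13} = 31 * 0 = 0
(AB)_{32} * C_{23} = -43 * 5 = -215
(AB)_{33} * C_{33} = 21 * -2 = -42
(ABC)_{33} = 0 + -215 + -42 = -257

-257


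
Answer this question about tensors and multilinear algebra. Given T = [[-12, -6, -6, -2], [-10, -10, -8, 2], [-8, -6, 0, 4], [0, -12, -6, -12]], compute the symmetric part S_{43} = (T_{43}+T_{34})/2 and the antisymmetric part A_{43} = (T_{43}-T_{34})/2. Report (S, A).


T_{43} = -6
T_{34} = 4
S_{43} = (-6 + 4)/2 = -2/2 = -1
A_{43} = (-6 - 4)/2 = -10/2 = -5
Check: S + A = -1 + -5 = -6 = T_{43}.

(-1, -5)


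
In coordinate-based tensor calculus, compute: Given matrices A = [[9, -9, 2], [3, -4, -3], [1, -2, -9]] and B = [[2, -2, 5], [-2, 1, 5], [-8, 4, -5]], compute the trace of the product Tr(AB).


Tr(AB) = sum_i (AB)_{ii} where (AB)_{ii} = sum_k A_{ik} B_{ki}.
(AB)_{11} = 9*2 + -9*-2 + 2*-8 = 20
(AB)_{22} = 3*-2 + -4*1 + -3*4 = -22
(AB)_{33} = 1*5 + -2*5 + -9*-5 = 40
Tr(AB) = 20 + -22 + 40 = 38

38


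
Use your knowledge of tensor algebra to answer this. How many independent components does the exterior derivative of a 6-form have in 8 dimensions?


The exterior derivative of a p-form is a (p+1)-form.
Its number of independent components is C(n, p+1).
n = 8, p+1 = 7
C(8, 7) = 8

8


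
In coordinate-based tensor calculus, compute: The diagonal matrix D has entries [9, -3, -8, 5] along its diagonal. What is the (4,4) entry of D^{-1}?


For a diagonal matrix, the inverse has entries (D^{-1})_{ii} = 1/d_{ii}.
The diagonal entries are: d_{11} = 9, d_{22} = -3, d_{33} = -8, d_{44} = 5
We need (D^{-1})_{44} = 1/d_{44} = 1/5 = 1/5

1/5


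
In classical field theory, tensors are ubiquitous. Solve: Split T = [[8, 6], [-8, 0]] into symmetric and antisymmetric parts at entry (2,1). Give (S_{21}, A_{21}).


T_{21} = -8
T_{12} = 6
S_{21} = (-8 + 6)/2 = -2/2 = -1
A_{21} = (-8 - 6)/2 = -14/2 = -7
Check: S + A = -1 + -7 = -8 = T_{21}.

(-1, -7)


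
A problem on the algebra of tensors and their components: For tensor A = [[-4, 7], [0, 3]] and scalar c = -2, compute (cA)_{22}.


Scalar multiplication: (cA)_{ij} = c * A_{ij}.
c = -2
A_{22} = 3
(cA)_{22} = -2 * 3 = -6

-6


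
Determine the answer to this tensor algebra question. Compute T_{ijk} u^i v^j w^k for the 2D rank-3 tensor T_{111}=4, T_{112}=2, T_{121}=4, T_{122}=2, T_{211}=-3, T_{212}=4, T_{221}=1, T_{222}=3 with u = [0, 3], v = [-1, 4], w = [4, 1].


S = sum over i,j,k of T_{ijk} u_i v_j w_k. Expanding all 8 terms:
T_{111}*u_1*v_1*w_1 = 4*0*-1*4 = 0  (running total: 0)
T_{112}*u_1*v_1*w_2 = 2*0*-1*1 = 0  (running total: 0)
T_{121}*u_1*v_2*w_1 = 4*0*4*4 = 0  (running total: 0)
T_{122}*u_1*v_2*w_2 = 2*0*4*1 = 0  (running total: 0)
T_{211}*u_2*v_1*w_1 = -3*3*-1*4 = 36  (running total: 36)
T_{212}*u_2*v_1*w_2 = 4*3*-1*1 = -12  (running total: 24)
T_{221}*u_2*v_2*w_1 = 1*3*4*4 = 48  (running total: 72)
T_{222}*u_2*v_2*w_2 = 3*3*4*1 = 36  (running total: 108)
S = 108

108


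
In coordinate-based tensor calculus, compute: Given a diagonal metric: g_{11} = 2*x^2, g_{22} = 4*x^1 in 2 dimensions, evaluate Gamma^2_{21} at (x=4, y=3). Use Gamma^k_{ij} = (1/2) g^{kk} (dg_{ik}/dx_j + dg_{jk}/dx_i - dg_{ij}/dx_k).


For a diagonal metric, Gamma^k_{ij} = (1/2) g^{kk} (dg_{ik}/dx_j + dg_{jk}/dx_i - dg_{ij}/dx_k).
The metric is diagonal, so g_{ab} = 0 for a != b.
At the given point: g_{11} = 32, g_{22} = 16
g^{22} = 1/16
dg_{22}/dx_1 = dg_{22}/dx_1 = 4
dg_{12}/dx_2 = 0 (off-diagonal)
dg_{21}/dx_2 = 0 (off-diagonal)
Numerator = 4 + 0 - 0 = 4
Gamma^2_{21} = 4 / (2 * 16) = 1/8

1/8


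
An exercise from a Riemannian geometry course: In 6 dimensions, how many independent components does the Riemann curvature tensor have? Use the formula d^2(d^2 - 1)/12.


The Riemann tensor in d dimensions has d^2(d^2 - 1)/12 independent components.
d = 6, so d^2 = 36
d^2 - 1 = 35
d^2(d^2 - 1) = 36 * 35 = 1260
Divide by 12: 1260 / 12 = 105

105


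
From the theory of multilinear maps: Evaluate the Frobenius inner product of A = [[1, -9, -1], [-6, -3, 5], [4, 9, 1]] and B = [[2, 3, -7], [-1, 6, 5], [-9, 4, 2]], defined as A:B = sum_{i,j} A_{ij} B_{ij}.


A:B = sum over all i,j of A_{ij} * B_{ij}.
Row 1: 1*2=2, -9*3=-27, -1*-7=7 => row sum = -18
Row 2: -6*-1=6, -3*6=-18, 5*5=25 => row sum = 13
Row 3: 4*-9=-36, 9*4=36, 1*2=2 => row sum = 2
Total = -18 + 13 + 2 = -3

-3


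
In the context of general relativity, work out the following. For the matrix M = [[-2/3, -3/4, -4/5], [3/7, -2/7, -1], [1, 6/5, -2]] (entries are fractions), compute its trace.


The trace is the sum of diagonal entries.
Diagonal: M[1,1] = -2/3, M[2,2] = -2/7, M[3,3] = -2
Tr(M) = -2/3 + -2/7 + -2
Computing step by step:
After adding M[1,1]: -2/3
After adding M[2,2]: -20/21
After adding M[3,3]: -62/21
Tr(M) = -62/21

-62/21


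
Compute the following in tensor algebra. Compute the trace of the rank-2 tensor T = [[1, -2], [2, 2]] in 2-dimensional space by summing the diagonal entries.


The contraction (trace) of a rank-2 tensor is the sum of its diagonal elements.
Diagonal entries: A[1,1] = 1, A[2,2] = 2
Tr(A) = 1 + 2 = 3

3


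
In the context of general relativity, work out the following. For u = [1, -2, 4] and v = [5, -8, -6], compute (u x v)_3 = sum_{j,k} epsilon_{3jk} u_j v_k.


(u x v)_3 = sum_{j,k} epsilon_{3jk} u_j v_k. Only permutations of (1,2,3) contribute; the two non-zero terms are:
eps_{312} u_1 v_2 = 1 * 1 * -8 = -8
eps_{321} u_2 v_1 = -1 * -2 * 5 = 10
(u x v)_3 = 2

2


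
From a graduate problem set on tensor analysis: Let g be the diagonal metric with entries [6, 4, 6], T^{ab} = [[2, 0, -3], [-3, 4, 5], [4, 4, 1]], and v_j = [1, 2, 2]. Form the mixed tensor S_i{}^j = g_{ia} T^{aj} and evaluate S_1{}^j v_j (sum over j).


Step 1: lower the first index. For a diagonal metric, g_{ia} T^{aj} = g_{ii} T^{ij} (no sum on i).
g_{11} = 6
S_1{}^1 = 6 * T^{11} = 6 * 2 = 12
S_1{}^2 = 6 * T^{12} = 6 * 0 = 0
S_1{}^3 = 6 * T^{13} = 6 * -3 = -18
Step 2: contract S_1{}^j with v_j.
S_1{}^1 * v_1 = 12 * 1 = 12
S_1{}^2 * v_2 = 0 * 2 = 0
S_1{}^3 * v_3 = -18 * 2 = -36
Result = 12 + 0 + -36 = -24

-24


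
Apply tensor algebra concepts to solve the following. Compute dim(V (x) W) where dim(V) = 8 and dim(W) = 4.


The dimension of a tensor product is the product of dimensions.
dim(V) = 8, dim(W) = 4
dim(V (x) W) = 8 * 4 = 32

32


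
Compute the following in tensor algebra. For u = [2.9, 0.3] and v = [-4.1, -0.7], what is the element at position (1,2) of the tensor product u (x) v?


The outer product entry T_{ij} = u_i * v_j.
We need i=1, j=2.
u_1 = 2.9, v_2 = -0.7
T_{1,2} = 2.9 * -0.7 = -2.03

-2.03


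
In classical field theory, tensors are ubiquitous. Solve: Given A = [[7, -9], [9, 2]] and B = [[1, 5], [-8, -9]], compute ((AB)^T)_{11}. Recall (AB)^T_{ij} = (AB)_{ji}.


(AB)^T_{ij} = (AB)_{ji} = sum_k A_{jk} B_{ki}.
For i=1, j=1 we need (AB)_{11}:
A_{11} * B_{11} = 7 * 1 = 7
A_{12} * B_{21} = -9 * -8 = 72
Sum = 7 + 72 = 79

79


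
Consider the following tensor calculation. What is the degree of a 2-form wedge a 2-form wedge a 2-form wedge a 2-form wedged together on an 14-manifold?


The degree of a wedge product is the sum of the degrees of the individual forms.
Degrees: 2, 2, 2, 2
Total degree = 2 + 2 + 2 + 2 = 8

8


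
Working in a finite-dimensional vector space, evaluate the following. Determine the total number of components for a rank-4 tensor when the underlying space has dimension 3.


The number of components of a rank-r tensor in d dimensions is d^r.
Here d = 3 and r = 4.
3^4 = 81

81


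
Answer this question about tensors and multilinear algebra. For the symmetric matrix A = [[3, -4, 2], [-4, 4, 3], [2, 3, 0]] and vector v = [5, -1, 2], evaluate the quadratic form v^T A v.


First compute Av:
(Av)_1 = 3*5 + -4*-1 + 2*2 = 23
(Av)_2 = -4*5 + 4*-1 + 3*2 = -18
(Av)_3 = 2*5 + 3*-1 + 0*2 = 7
Av = [23, -18, 7]
Then v^T (Av) = 5*23 + -1*-18 + 2*7
= 115 + 18 + 14 = 147

147


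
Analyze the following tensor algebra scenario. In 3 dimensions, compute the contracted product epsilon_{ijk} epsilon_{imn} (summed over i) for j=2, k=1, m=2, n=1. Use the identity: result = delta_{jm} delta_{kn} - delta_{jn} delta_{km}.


Using the identity: epsilon_{ijk} epsilon_{imn} = delta_{jm} delta_{kn} - delta_{jn} delta_{km}.
delta_{22} = 1
delta_{11} = 1
delta_{21} = 0
delta_{12} = 0
Result = 1 * 1 - 0 * 0 = 1 - 0 = 1

1


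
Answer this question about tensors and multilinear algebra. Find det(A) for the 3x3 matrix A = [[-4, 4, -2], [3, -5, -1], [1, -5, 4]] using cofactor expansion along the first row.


Expanding along the first row, det(A) = a11*M_11 - a12*M_12 + a13*M_13, where M_1j is the (1,j) minor.
Minor M_11 = -5*4 - -1*-5 = -25
Minor M_12 = 3*4 - -1*1 = 13
Minor M_13 = 3*-5 - -5*1 = -10
det = -4*(-25) - 4*(13) + -2*(-10)
    = 100 - 52 + 20
    = 68

68


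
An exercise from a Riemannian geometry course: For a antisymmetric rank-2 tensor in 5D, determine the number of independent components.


A antisymmetric rank-2 tensor in d dimensions has d(d-1)/2 independent components.
d = 5
d(d-1)/2 = 5 * 4 / 2 = 20 / 2 = 10

10


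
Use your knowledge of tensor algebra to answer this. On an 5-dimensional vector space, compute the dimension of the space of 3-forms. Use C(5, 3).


The dimension of the space of p-forms on an n-dimensional space is C(n, p).
n = 5, p = 3
C(5, 3) = 5! / (3! * 2!) = 10

10


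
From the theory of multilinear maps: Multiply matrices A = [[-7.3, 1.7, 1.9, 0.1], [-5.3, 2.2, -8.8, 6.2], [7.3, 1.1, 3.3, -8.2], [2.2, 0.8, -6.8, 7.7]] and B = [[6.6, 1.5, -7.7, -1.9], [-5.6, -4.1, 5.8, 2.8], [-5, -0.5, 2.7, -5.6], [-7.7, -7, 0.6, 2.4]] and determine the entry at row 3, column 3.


(AB)_{ij} = sum_k A_{ik} B_{kj}.
For i=3, j=3:
A_{31} * B_{13} = 7.3 * -7.7 = -56.21
A_{32} * B_{23} = 1.1 * 5.8 = 6.38
A_{33} * B_{33} = 3.3 * 2.7 = 8.91
A_{34} * B_{43} = -8.2 * 0.6 = -4.92
Sum = -56.21 + 6.38 + 8.91 + -4.92 = -45.84

-45.84


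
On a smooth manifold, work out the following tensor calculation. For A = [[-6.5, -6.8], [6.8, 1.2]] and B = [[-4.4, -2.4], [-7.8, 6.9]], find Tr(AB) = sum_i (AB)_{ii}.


Tr(AB) = sum_i (AB)_{ii} where (AB)_{ii} = sum_k A_{ik} B_{ki}.
(AB)_{11} = -6.5*-4.4 + -6.8*-7.8 = 81.64
(AB)_{22} = 6.8*-2.4 + 1.2*6.9 = -8.04
Tr(AB) = 81.64 + -8.04 = 73.6

73.6


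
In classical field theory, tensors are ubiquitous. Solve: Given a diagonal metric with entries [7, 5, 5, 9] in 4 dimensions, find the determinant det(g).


For a diagonal metric, the determinant is the product of diagonal entries.
Diagonal entries: 7, 5, 5, 9
det(g) = 7 * 5 * 5 * 9 = 1575

1575


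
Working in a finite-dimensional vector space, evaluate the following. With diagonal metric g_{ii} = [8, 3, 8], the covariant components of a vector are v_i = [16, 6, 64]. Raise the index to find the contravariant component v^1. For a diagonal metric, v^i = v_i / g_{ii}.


To raise an index with a diagonal metric: v^i = v_i / g_{ii}.
For index 1: v_1 = 16, g_{11} = 8
v^1 = 16 / 8 = 2

2


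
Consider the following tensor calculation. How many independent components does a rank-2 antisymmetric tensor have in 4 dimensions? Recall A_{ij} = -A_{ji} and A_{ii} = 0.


An antisymmetric rank-2 tensor satisfies A_{ij} = -A_{ji}, so diagonal entries are zero.
The independent components are the upper-triangular entries: C(n, 2) = n(n-1)/2.
n = 4
C(4, 2) = 4 * 3 / 2 = 12 / 2 = 6

6


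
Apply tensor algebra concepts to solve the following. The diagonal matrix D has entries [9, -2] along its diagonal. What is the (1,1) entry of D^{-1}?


For a diagonal matrix, the inverse has entries (D^{-1})_{ii} = 1/d_{ii}.
The diagonal entries are: d_{11} = 9, d_{22} = -2
We need (D^{-1})_{11} = 1/d_{11} = 1/9 = 1/9

1/9


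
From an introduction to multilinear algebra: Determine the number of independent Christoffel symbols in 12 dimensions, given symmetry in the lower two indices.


Christoffel symbols Gamma^k_{ij} are symmetric in i,j, so there are d * d(d+1)/2 independent symbols.
d = 12
d(d+1)/2 = 12 * 13 / 2 = 78
Total = 12 * 78 = 936

936


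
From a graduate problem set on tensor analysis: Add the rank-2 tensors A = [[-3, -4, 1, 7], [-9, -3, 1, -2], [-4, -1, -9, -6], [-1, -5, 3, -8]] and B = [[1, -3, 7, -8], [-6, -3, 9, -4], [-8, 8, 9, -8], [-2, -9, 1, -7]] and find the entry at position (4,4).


Tensor addition is component-wise: (A + B)_{ij} = A_{ij} + B_{ij}.
A_{44} = -8
B_{44} = -7
(A + B)_{44} = -8 + -7 = -15

-15


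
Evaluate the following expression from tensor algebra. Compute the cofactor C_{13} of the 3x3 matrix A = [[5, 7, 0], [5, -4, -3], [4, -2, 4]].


To find cofactor C_{13}, delete row 1 and column 3.
The resulting 2x2 submatrix is: [[5, -4], [4, -2]]
Minor M_{13} = 5*-2 - -4*4
  = -10 - -16 = 6
Sign = (-1)^(1+3) = (-1)^4 = 1
Cofactor C_{13} = 1 * 6 = 6

6


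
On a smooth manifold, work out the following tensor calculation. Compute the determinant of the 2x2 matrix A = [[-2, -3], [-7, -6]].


For a 2x2 matrix [[a, b], [c, d]], det = a*d - b*c.
a = -2, b = -3, c = -7, d = -6
a*d = -2 * -6 = 12
b*c = -3 * -7 = 21
det = 12 - 21 = -9

-9


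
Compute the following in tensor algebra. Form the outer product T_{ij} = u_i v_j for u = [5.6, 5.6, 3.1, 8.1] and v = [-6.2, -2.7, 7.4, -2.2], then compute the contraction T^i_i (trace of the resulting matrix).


The outer product gives T_{ij} = u_i v_j.
The trace (contraction) is Tr(T) = sum_i T_{ii} = sum_i u_i v_i.
Diagonal entries:
T_{11} = u_1 * v_1 = 5.6 * -6.2 = -34.72
T_{22} = u_2 * v_2 = 5.6 * -2.7 = -15.12
T_{33} = u_3 * v_3 = 3.1 * 7.4 = 22.94
T_{44} = u_4 * v_4 = 8.1 * -2.2 = -17.82
Tr(T) = -34.72 + -15.12 + 22.94 + -17.82 = -44.72

-44.72


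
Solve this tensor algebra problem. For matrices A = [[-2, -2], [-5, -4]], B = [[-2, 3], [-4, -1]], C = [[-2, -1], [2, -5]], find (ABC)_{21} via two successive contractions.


(ABC)_{21} = sum_m (AB)_{2m} C_{m1}. First compute row 2 of AB.
(AB)_{21} = -5*-2 + -4*-4 = 26
(AB)_{22} = -5*3 + -4*-1 = -11
Now contract with column 1 of C:
(AB)_{21} * C_{11} = 26 * -2 = -52
(AB)_{22} * C_{21} = -11 * 2 = -22
(ABC)_{21} = -52 + -22 = -74

-74


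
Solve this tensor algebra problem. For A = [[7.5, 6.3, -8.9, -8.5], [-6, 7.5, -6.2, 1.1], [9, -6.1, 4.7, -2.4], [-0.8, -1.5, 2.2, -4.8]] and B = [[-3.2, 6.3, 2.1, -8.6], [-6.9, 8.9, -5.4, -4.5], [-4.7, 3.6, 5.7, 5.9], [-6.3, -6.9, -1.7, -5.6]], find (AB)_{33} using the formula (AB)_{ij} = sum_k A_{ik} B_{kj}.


(AB)_{ij} = sum_k A_{ik} B_{kj}.
For i=3, j=3:
A_{31} * B_{13} = 9 * 2.1 = 18.9
A_{32} * B_{23} = -6.1 * -5.4 = 32.94
A_{33} * B_{33} = 4.7 * 5.7 = 26.79
A_{34} * B_{43} = -2.4 * -1.7 = 4.08
Sum = 18.9 + 32.94 + 26.79 + 4.08 = 82.71

82.71


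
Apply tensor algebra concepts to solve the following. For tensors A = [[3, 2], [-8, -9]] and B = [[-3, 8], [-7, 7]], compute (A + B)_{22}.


Tensor addition is component-wise: (A + B)_{ij} = A_{ij} + B_{ij}.
A_{22} = -9
B_{22} = 7
(A + B)_{22} = -9 + 7 = -2

-2


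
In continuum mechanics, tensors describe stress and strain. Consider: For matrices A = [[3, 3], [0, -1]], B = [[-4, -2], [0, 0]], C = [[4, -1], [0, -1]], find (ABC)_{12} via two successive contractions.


(ABC)_{12} = sum_m (AB)_{1m} C_{m2}. First compute row 1 of AB.
(AB)_{11} = 3*-4 + 3*0 = -12
(AB)_{12} = 3*-2 + 3*0 = -6
Now contract with column 2 of C:
(AB)_{11} * C_{12} = -12 * -1 = 12
(AB)_{12} * C_{22} = -6 * -1 = 6
(ABC)_{12} = 12 + 6 = 18

18


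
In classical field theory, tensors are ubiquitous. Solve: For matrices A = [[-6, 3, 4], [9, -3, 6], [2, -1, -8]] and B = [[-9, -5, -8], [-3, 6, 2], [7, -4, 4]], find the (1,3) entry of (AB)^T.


(AB)^T_{ij} = (AB)_{ji} = sum_k A_{jk} B_{ki}.
For i=1, j=3 we need (AB)_{31}:
A_{31} * B_{11} = 2 * -9 = -18
A_{32} * B_{21} = -1 * -3 = 3
A_{33} * B_{31} = -8 * 7 = -56
Sum = -18 + 3 + -56 = -71

-71


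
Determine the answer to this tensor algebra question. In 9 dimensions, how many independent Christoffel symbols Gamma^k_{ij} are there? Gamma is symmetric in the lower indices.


Christoffel symbols Gamma^k_{ij} are symmetric in i,j, so there are d * d(d+1)/2 independent symbols.
d = 9
d(d+1)/2 = 9 * 10 / 2 = 45
Total = 9 * 45 = 405

405


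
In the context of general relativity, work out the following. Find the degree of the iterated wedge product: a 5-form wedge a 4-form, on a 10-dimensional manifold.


The degree of a wedge product is the sum of the degrees of the individual forms.
Degrees: 5, 4
Total degree = 5 + 4 = 9

9


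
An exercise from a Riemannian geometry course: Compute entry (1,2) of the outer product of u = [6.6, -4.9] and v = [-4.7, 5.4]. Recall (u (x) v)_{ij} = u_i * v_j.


The outer product entry T_{ij} = u_i * v_j.
We need i=1, j=2.
u_1 = 6.6, v_2 = 5.4
T_{1,2} = 6.6 * 5.4 = 35.64

35.64


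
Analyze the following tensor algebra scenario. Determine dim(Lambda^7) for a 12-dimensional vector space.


The dimension of the space of p-forms on an n-dimensional space is C(n, p).
n = 12, p = 7
C(12, 7) = 12! / (7! * 5!) = 792

792


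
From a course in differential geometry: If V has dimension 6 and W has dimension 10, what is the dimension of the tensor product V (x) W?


The dimension of a tensor product is the product of dimensions.
dim(V) = 6, dim(W) = 10
dim(V (x) W) = 6 * 10 = 60

60


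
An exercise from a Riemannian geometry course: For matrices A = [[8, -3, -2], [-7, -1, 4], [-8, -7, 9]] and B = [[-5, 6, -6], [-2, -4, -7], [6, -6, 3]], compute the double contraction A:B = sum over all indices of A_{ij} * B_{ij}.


A:B = sum over all i,j of A_{ij} * B_{ij}.
Row 1: 8*-5=-40, -3*6=-18, -2*-6=12 => row sum = -46
Row 2: -7*-2=14, -1*-4=4, 4*-7=-28 => row sum = -10
Row 3: -8*6=-48, -7*-6=42, 9*3=27 => row sum = 21
Total = -46 + -10 + 21 = -35

-35


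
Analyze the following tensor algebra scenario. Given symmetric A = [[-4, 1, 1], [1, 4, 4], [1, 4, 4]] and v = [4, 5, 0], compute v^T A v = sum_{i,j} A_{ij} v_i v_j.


First compute Av:
(Av)_1 = -4*4 + 1*5 + 1*0 = -11
(Av)_2 = 1*4 + 4*5 + 4*0 = 24
(Av)_3 = 1*4 + 4*5 + 4*0 = 24
Av = [-11, 24, 24]
Then v^T (Av) = 4*-11 + 5*24 + 0*24
= -44 + 120 + 0 = 76

76


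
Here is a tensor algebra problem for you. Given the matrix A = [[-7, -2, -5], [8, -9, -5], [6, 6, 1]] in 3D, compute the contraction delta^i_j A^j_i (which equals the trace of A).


The contraction (trace) of a rank-2 tensor is the sum of its diagonal elements.
Diagonal entries: A[1,1] = -7, A[2,2] = -9, A[3,3] = 1
Tr(A) = -7 + -9 + 1 = -15

-15


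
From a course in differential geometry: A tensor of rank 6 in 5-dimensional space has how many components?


The number of components of a rank-r tensor in d dimensions is d^r.
Here d = 5 and r = 6.
5^6 = 15625

15625


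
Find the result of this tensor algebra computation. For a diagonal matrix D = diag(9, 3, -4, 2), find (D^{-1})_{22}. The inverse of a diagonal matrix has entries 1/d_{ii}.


For a diagonal matrix, the inverse has entries (D^{-1})_{ii} = 1/d_{ii}.
The diagonal entries are: d_{11} = 9, d_{22} = 3, d_{33} = -4, d_{44} = 2
We need (D^{-1})_{22} = 1/d_{22} = 1/3 = 1/3

1/3


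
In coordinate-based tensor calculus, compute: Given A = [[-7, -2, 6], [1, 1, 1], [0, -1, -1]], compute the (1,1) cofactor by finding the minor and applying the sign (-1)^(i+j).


To find cofactor C_{11}, delete row 1 and column 1.
The resulting 2x2 submatrix is: [[1, 1], [-1, -1]]
Minor M_{11} = 1*-1 - 1*-1
  = -1 - -1 = 0
Sign = (-1)^(1+1) = (-1)^2 = 1
Cofactor C_{11} = 1 * 0 = 0

0


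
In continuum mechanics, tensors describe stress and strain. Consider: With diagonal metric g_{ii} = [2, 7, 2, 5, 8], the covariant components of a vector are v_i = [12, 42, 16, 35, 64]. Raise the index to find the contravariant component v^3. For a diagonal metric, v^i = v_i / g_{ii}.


To raise an index with a diagonal metric: v^i = v_i / g_{ii}.
For index 3: v_3 = 16, g_{33} = 2
v^3 = 16 / 2 = 8

8


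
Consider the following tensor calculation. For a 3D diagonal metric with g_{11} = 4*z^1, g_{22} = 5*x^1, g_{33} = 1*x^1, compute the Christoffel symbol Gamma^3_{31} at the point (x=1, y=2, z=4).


For a diagonal metric, Gamma^k_{ij} = (1/2) g^{kk} (dg_{ik}/dx_j + dg_{jk}/dx_i - dg_{ij}/dx_k).
The metric is diagonal, so g_{ab} = 0 for a != b.
At the given point: g_{11} = 16, g_{22} = 5, g_{33} = 1
g^{33} = 1/1
dg_{33}/dx_1 = dg_{33}/dx_1 = 1
dg_{13}/dx_3 = 0 (off-diagonal)
dg_{31}/dx_3 = 0 (off-diagonal)
Numerator = 1 + 0 - 0 = 1
Gamma^3_{31} = 1 / (2 * 1) = 1/2

1/2


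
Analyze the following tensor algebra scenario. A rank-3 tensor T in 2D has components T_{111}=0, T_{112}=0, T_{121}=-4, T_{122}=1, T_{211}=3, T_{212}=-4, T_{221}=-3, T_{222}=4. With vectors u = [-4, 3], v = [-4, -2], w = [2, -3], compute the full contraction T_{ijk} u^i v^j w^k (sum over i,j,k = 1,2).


S = sum over i,j,k of T_{ijk} u_i v_j w_k. Expanding all 8 terms:
T_{111}*u_1*v_1*w_1 = 0*-4*-4*2 = 0  (running total: 0)
T_{112}*u_1*v_1*w_2 = 0*-4*-4*-3 = 0  (running total: 0)
T_{121}*u_1*v_2*w_1 = -4*-4*-2*2 = -64  (running total: -64)
T_{122}*u_1*v_2*w_2 = 1*-4*-2*-3 = -24  (running total: -88)
T_{211}*u_2*v_1*w_1 = 3*3*-4*2 = -72  (running total: -160)
T_{212}*u_2*v_1*w_2 = -4*3*-4*-3 = -144  (running total: -304)
T_{221}*u_2*v_2*w_1 = -3*3*-2*2 = 36  (running total: -268)
T_{222}*u_2*v_2*w_2 = 4*3*-2*-3 = 72  (running total: -196)
S = -196

-196


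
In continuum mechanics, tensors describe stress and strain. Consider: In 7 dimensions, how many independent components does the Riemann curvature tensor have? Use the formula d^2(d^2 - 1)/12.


The Riemann tensor in d dimensions has d^2(d^2 - 1)/12 independent components.
d = 7, so d^2 = 49
d^2 - 1 = 48
d^2(d^2 - 1) = 49 * 48 = 2352
Divide by 12: 2352 / 12 = 196

196


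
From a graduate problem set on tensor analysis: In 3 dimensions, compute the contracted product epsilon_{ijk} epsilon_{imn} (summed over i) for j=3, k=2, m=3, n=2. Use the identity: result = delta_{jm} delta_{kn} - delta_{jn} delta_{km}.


Using the identity: epsilon_{ijk} epsilon_{imn} = delta_{jm} delta_{kn} - delta_{jn} delta_{km}.
delta_{33} = 1
delta_{22} = 1
delta_{32} = 0
delta_{23} = 0
Result = 1 * 1 - 0 * 0 = 1 - 0 = 1

1


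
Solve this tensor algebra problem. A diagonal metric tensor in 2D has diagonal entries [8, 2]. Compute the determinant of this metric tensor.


For a diagonal metric, the determinant is the product of diagonal entries.
Diagonal entries: 8, 2
det(g) = 8 * 2 = 16

16


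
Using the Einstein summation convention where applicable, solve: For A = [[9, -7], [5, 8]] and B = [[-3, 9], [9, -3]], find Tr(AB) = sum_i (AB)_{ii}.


Tr(AB) = sum_i (AB)_{ii} where (AB)_{ii} = sum_k A_{ik} B_{ki}.
(AB)_{11} = 9*-3 + -7*9 = -90
(AB)_{22} = 5*9 + 8*-3 = 21
Tr(AB) = -90 + 21 = -69

-69
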